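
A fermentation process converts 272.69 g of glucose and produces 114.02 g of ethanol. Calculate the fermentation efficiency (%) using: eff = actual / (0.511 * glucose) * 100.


Fermentation efficiency = (actual / (0.511 * glucose)) * 100
= (114.02 / (0.511 * 272.69)) * 100
= 81.8259%

81.8259%


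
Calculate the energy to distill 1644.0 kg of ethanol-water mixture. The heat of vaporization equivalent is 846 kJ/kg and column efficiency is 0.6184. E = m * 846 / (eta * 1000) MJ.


E = m * 846 / (eta * 1000)
= 1644.0 * 846 / (0.6184 * 1000)
= 2249.0686 MJ

2249.0686 MJ


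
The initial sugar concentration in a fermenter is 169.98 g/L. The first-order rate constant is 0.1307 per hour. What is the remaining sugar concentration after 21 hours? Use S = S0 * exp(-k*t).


S = S0 * exp(-k * t)
S = 169.98 * exp(-0.1307 * 21)
S = 10.9242 g/L

10.9242 g/L


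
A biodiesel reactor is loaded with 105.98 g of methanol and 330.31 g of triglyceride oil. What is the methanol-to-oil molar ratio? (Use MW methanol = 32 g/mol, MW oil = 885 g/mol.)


Molar ratio = n_MeOH / n_oil = (MeOH/32) / (oil/885) = (MeOH * 885) / (32 * oil)
= (105.98 * 885) / (32 * 330.31)
= 8.8735

8.8735


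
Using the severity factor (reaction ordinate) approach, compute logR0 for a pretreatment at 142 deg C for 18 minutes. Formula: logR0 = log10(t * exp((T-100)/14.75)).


logR0 = log10(t * exp((T - 100) / 14.75))
= log10(18 * exp((142 - 100) / 14.75))
= 2.4919

2.4919


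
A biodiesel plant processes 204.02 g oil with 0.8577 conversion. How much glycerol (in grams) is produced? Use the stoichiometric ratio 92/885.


glycerol = oil * conv * (92/885)
= 204.02 * 0.8577 * 92 / 885
= 18.1908 g

18.1908 g


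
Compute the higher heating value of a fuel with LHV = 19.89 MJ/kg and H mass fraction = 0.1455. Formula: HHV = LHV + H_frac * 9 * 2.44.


HHV = LHV + H_frac * 9 * 2.44
= 19.89 + 0.1455 * 9 * 2.44
= 23.0852 MJ/kg

23.0852 MJ/kg


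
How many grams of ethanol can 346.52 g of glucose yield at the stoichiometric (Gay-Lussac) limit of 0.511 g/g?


Theoretical ethanol yield: m_EtOH = 0.511 * m_glucose
m_EtOH = 0.511 * 346.52 = 177.0717 g

177.0717 g


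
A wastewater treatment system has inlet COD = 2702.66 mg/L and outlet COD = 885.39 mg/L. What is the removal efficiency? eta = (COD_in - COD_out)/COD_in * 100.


eta = (COD_in - COD_out) / COD_in * 100
= (2702.66 - 885.39) / 2702.66 * 100
= 67.2401%

67.2401%


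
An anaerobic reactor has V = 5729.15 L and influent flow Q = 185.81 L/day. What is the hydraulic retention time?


HRT = V / Q
= 5729.15 / 185.81
= 30.8334 days

30.8334 days


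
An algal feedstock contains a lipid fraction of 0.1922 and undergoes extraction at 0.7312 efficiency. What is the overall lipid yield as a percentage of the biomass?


Y = lipid_content * extraction_eff * 100
= 0.1922 * 0.7312 * 100
= 14.0537%

14.0537%


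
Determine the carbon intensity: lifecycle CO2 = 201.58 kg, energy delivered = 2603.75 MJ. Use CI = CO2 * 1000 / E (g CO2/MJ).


CI = CO2 * 1000 / E
= 201.58 * 1000 / 2603.75
= 77.4191 g CO2/MJ

77.4191 g CO2/MJ


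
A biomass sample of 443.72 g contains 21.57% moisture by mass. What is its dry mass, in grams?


Wd = Ww * (1 - MC/100)
= 443.72 * (1 - 21.57/100)
= 348.0096 g

348.0096 g


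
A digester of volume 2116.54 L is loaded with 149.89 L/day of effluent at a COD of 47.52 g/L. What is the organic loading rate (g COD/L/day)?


OLR = Q * S / V
= 149.89 * 47.52 / 2116.54
= 3.3653 g/L/day

3.3653 g/L/day


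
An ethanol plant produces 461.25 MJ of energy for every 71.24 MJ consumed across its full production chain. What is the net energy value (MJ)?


NEV = E_out - E_in
= 461.25 - 71.24
= 390.0100 MJ

390.0100 MJ


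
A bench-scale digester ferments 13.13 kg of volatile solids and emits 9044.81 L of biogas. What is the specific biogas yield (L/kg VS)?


Y = V / VS
= 9044.81 / 13.13
= 688.8660 L/kg VS

688.8660 L/kg VS


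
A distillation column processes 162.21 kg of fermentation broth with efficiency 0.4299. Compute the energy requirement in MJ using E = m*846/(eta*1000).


E = m * 846 / (eta * 1000)
= 162.21 * 846 / (0.4299 * 1000)
= 319.2130 MJ

319.2130 MJ


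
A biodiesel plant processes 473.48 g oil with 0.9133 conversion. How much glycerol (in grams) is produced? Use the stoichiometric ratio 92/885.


glycerol = oil * conv * (92/885)
= 473.48 * 0.9133 * 92 / 885
= 44.9531 g

44.9531 g


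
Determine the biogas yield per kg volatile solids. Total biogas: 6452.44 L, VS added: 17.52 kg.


Y = V / VS
= 6452.44 / 17.52
= 368.2900 L/kg VS

368.2900 L/kg VS


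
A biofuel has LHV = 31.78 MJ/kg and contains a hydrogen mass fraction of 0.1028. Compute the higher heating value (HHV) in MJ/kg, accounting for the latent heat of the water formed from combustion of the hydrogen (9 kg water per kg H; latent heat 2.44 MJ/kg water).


HHV = LHV + H_frac * 9 * 2.44
= 31.78 + 0.1028 * 9 * 2.44
= 34.0375 MJ/kg

34.0375 MJ/kg


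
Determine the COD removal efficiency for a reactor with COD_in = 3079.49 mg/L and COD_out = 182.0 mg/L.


eta = (COD_in - COD_out) / COD_in * 100
= (3079.49 - 182.0) / 3079.49 * 100
= 94.0899%

94.0899%


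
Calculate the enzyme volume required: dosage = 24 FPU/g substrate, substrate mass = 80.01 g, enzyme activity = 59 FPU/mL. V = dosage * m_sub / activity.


V = dosage * m_sub / activity
V = 24 * 80.01 / 59
V = 32.5464 mL

32.5464 mL


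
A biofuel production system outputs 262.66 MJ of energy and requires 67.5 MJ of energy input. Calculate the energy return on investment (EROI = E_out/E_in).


EROI = E_out / E_in
= 262.66 / 67.5
= 3.8913

3.8913


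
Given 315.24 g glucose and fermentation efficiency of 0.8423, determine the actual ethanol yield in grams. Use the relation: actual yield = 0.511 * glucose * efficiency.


Actual ethanol: m = 0.511 * 315.24 * 0.8423
m = 135.6841 g

135.6841 g


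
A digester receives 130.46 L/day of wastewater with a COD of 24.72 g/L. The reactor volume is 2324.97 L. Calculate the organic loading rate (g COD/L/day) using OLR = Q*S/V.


OLR = Q * S / V
= 130.46 * 24.72 / 2324.97
= 1.3871 g/L/day

1.3871 g/L/day


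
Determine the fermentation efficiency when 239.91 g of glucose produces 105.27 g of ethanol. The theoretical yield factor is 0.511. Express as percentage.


Fermentation efficiency = (actual / (0.511 * glucose)) * 100
= (105.27 / (0.511 * 239.91)) * 100
= 85.8688%

85.8688%


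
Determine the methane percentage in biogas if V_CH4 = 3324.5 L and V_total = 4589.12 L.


CH4% = V_CH4 / V_total * 100
= 3324.5 / 4589.12 * 100
= 72.4431%

72.4431%


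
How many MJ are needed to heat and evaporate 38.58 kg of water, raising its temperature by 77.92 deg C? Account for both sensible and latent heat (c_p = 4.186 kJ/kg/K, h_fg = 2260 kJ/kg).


E = m_water * (4.186 * dT + 2260) / 1000
= 38.58 * (4.186 * 77.92 + 2260) / 1000
= 99.7746 MJ

99.7746 MJ


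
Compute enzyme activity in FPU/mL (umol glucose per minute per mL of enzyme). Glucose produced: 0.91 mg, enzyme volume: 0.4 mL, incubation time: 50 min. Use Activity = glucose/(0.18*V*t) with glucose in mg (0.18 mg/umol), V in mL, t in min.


Activity = glucose_mg / (0.18 mg/umol * V_mL * t_min)
= 0.91 / (0.18 * 0.4 * 50)
= 0.2528 FPU/mL

0.2528 FPU/mL


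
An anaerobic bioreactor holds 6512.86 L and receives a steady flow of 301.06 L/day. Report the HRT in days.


HRT = V / Q
= 6512.86 / 301.06
= 21.6331 days

21.6331 days


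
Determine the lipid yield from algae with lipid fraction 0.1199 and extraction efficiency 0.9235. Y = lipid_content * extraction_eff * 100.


Y = lipid_content * extraction_eff * 100
= 0.1199 * 0.9235 * 100
= 11.0728%

11.0728%


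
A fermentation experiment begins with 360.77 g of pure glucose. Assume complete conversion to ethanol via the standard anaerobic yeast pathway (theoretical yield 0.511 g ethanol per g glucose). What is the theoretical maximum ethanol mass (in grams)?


Theoretical ethanol yield: m_EtOH = 0.511 * m_glucose
m_EtOH = 0.511 * 360.77 = 184.3535 g

184.3535 g


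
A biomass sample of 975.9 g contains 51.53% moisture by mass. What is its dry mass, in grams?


Wd = Ww * (1 - MC/100)
= 975.9 * (1 - 51.53/100)
= 473.0187 g

473.0187 g


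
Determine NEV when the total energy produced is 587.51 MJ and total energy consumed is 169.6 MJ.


NEV = E_out - E_in
= 587.51 - 169.6
= 417.9100 MJ

417.9100 MJ


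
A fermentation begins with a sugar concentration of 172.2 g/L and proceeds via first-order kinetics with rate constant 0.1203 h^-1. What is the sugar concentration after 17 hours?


S = S0 * exp(-k * t)
S = 172.2 * exp(-0.1203 * 17)
S = 22.2770 g/L

22.2770 g/L


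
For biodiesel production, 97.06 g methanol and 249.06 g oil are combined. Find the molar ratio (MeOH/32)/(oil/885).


Molar ratio = n_MeOH / n_oil = (MeOH/32) / (oil/885) = (MeOH * 885) / (32 * oil)
= (97.06 * 885) / (32 * 249.06)
= 10.7778

10.7778


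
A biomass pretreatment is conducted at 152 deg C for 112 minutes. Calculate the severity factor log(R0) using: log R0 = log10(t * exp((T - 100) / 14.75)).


logR0 = log10(t * exp((T - 100) / 14.75))
= log10(112 * exp((152 - 100) / 14.75))
= 3.5803

3.5803


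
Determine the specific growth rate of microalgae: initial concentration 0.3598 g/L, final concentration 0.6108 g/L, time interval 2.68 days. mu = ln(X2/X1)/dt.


mu = ln(X2/X1) / dt
= ln(0.6108/0.3598) / 2.68
= 0.1975 per day

0.1975 per day


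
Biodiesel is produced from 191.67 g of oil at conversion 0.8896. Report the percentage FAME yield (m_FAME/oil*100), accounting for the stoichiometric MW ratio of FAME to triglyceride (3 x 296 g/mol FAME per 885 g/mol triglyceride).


m_FAME = oil * conv * (3 * 296 / 885) = oil * conv * (888/885)
= 191.67 * 0.8896 * 888 / 885
= 171.0876 g
Y = m_FAME / oil * 100 = conv * (888/885) * 100
= 0.8896 * 888 / 885 * 100
= 89.26%

89.26%


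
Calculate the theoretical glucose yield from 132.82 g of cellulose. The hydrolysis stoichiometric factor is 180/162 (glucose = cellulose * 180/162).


glucose = cellulose * 180/162
= 132.82 * 180/162
= 147.5778 g

147.5778 g


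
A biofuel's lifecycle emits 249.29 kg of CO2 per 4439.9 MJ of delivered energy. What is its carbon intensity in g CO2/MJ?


CI = CO2 * 1000 / E
= 249.29 * 1000 / 4439.9
= 56.1477 g CO2/MJ

56.1477 g CO2/MJ


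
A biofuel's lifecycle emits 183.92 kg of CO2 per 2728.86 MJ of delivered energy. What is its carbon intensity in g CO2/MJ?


CI = CO2 * 1000 / E
= 183.92 * 1000 / 2728.86
= 67.3981 g CO2/MJ

67.3981 g CO2/MJ


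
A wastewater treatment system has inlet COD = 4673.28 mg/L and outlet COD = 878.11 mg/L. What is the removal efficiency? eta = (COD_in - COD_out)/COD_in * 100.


eta = (COD_in - COD_out) / COD_in * 100
= (4673.28 - 878.11) / 4673.28 * 100
= 81.2100%

81.2100%


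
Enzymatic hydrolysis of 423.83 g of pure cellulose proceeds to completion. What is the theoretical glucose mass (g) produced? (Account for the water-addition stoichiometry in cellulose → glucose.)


glucose = cellulose * 180/162
= 423.83 * 180/162
= 470.9222 g

470.9222 g


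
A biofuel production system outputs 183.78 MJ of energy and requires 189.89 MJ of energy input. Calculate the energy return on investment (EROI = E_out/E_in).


EROI = E_out / E_in
= 183.78 / 189.89
= 0.9678

0.9678


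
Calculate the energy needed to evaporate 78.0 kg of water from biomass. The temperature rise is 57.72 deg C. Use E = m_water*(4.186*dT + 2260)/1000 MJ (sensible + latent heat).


E = m_water * (4.186 * dT + 2260) / 1000
= 78.0 * (4.186 * 57.72 + 2260) / 1000
= 195.1260 MJ

195.1260 MJ


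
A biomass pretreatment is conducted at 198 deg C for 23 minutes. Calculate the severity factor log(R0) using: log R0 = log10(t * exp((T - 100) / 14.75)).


logR0 = log10(t * exp((T - 100) / 14.75))
= log10(23 * exp((198 - 100) / 14.75))
= 4.2472

4.2472


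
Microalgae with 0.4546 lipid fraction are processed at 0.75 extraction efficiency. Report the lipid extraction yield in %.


Y = lipid_content * extraction_eff * 100
= 0.4546 * 0.75 * 100
= 34.0950%

34.0950%


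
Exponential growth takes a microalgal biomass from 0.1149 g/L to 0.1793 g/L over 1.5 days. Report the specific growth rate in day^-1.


mu = ln(X2/X1) / dt
= ln(0.1793/0.1149) / 1.5
= 0.2967 per day

0.2967 per day


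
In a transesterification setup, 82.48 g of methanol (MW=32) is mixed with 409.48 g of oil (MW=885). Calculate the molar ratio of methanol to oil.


Molar ratio = n_MeOH / n_oil = (MeOH/32) / (oil/885) = (MeOH * 885) / (32 * oil)
= (82.48 * 885) / (32 * 409.48)
= 5.5707

5.5707


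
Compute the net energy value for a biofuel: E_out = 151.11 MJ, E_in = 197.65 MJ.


NEV = E_out - E_in
= 151.11 - 197.65
= -46.5400 MJ

-46.5400 MJ


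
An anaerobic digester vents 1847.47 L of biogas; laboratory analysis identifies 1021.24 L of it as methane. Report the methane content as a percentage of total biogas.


CH4% = V_CH4 / V_total * 100
= 1021.24 / 1847.47 * 100
= 55.2778%

55.2778%


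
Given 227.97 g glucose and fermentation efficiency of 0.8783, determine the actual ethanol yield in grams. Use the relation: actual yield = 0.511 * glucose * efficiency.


Actual ethanol: m = 0.511 * 227.97 * 0.8783
m = 102.3155 g

102.3155 g


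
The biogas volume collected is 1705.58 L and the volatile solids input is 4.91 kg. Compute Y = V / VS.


Y = V / VS
= 1705.58 / 4.91
= 347.3686 L/kg VS

347.3686 L/kg VS


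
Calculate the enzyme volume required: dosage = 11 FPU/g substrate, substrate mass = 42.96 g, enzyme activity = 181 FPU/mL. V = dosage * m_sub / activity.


V = dosage * m_sub / activity
V = 11 * 42.96 / 181
V = 2.6108 mL

2.6108 mL


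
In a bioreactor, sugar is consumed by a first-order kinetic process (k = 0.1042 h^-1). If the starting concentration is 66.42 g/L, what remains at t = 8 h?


S = S0 * exp(-k * t)
S = 66.42 * exp(-0.1042 * 8)
S = 28.8583 g/L

28.8583 g/L


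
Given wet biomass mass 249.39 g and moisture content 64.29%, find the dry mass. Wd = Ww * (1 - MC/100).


Wd = Ww * (1 - MC/100)
= 249.39 * (1 - 64.29/100)
= 89.0572 g

89.0572 g


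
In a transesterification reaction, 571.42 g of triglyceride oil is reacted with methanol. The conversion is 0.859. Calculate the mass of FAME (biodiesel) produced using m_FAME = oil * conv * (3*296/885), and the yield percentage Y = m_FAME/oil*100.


m_FAME = oil * conv * (3 * 296 / 885) = oil * conv * (888/885)
= 571.42 * 0.859 * 888 / 885
= 492.5137 g
Y = m_FAME / oil * 100 = conv * (888/885) * 100
= 0.859 * 888 / 885 * 100
= 86.19%

492.5137 g FAME; Y = 86.19%


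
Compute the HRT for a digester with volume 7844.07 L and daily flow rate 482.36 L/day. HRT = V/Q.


HRT = V / Q
= 7844.07 / 482.36
= 16.2619 days

16.2619 days


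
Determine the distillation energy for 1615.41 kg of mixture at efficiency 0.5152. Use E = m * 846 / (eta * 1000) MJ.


E = m * 846 / (eta * 1000)
= 1615.41 * 846 / (0.5152 * 1000)
= 2652.6337 MJ

2652.6337 MJ


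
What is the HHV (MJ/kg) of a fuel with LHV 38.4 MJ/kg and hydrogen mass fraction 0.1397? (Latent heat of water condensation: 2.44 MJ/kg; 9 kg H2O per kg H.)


HHV = LHV + H_frac * 9 * 2.44
= 38.4 + 0.1397 * 9 * 2.44
= 41.4678 MJ/kg

41.4678 MJ/kg


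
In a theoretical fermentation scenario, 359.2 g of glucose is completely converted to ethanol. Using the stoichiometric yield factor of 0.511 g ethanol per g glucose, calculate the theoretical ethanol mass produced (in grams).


Theoretical ethanol yield: m_EtOH = 0.511 * m_glucose
m_EtOH = 0.511 * 359.2 = 183.5512 g

183.5512 g


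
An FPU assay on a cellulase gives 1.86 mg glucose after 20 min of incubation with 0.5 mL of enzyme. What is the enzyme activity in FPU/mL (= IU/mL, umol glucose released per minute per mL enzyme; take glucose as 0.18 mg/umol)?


Activity = glucose_mg / (0.18 mg/umol * V_mL * t_min)
= 1.86 / (0.18 * 0.5 * 20)
= 1.0333 FPU/mL

1.0333 FPU/mL


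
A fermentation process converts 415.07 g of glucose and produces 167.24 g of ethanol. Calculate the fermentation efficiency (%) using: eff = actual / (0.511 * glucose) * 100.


Fermentation efficiency = (actual / (0.511 * glucose)) * 100
= (167.24 / (0.511 * 415.07)) * 100
= 78.8493%

78.8493%


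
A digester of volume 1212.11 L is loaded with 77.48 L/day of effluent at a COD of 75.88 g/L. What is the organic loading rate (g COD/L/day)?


OLR = Q * S / V
= 77.48 * 75.88 / 1212.11
= 4.8504 g/L/day

4.8504 g/L/day


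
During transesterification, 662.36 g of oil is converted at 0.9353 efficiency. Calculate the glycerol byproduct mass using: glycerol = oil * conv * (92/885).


glycerol = oil * conv * (92/885)
= 662.36 * 0.9353 * 92 / 885
= 64.4006 g

64.4006 g


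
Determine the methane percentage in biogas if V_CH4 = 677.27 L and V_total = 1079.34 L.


CH4% = V_CH4 / V_total * 100
= 677.27 / 1079.34 * 100
= 62.7485%

62.7485%


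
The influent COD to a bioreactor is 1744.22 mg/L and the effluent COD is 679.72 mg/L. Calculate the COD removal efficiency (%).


eta = (COD_in - COD_out) / COD_in * 100
= (1744.22 - 679.72) / 1744.22 * 100
= 61.0301%

61.0301%


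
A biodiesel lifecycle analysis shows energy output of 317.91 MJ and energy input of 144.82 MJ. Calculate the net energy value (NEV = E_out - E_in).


NEV = E_out - E_in
= 317.91 - 144.82
= 173.0900 MJ

173.0900 MJ


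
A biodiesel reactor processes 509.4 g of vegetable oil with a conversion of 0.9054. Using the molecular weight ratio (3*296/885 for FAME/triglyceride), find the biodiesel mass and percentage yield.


m_FAME = oil * conv * (3 * 296 / 885) = oil * conv * (888/885)
= 509.4 * 0.9054 * 888 / 885
= 462.7742 g
Y = m_FAME / oil * 100 = conv * (888/885) * 100
= 0.9054 * 888 / 885 * 100
= 90.85%

462.7742 g FAME; Y = 90.85%


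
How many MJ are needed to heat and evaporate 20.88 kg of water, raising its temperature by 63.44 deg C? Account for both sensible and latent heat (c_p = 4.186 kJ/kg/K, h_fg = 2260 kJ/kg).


E = m_water * (4.186 * dT + 2260) / 1000
= 20.88 * (4.186 * 63.44 + 2260) / 1000
= 52.7337 MJ

52.7337 MJ


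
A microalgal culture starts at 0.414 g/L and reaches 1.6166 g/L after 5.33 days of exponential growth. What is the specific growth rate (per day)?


mu = ln(X2/X1) / dt
= ln(1.6166/0.414) / 5.33
= 0.2556 per day

0.2556 per day


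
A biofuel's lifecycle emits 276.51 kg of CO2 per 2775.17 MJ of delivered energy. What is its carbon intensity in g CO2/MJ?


CI = CO2 * 1000 / E
= 276.51 * 1000 / 2775.17
= 99.6371 g CO2/MJ

99.6371 g CO2/MJ


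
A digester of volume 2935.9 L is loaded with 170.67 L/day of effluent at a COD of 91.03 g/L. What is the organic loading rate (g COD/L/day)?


OLR = Q * S / V
= 170.67 * 91.03 / 2935.9
= 5.2918 g/L/day

5.2918 g/L/day


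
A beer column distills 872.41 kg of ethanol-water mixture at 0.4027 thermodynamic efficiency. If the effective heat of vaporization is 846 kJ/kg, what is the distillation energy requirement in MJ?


E = m * 846 / (eta * 1000)
= 872.41 * 846 / (0.4027 * 1000)
= 1832.7759 MJ

1832.7759 MJ


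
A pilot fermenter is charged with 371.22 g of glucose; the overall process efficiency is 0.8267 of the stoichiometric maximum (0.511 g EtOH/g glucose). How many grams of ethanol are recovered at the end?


Actual ethanol: m = 0.511 * 371.22 * 0.8267
m = 156.8196 g

156.8196 g


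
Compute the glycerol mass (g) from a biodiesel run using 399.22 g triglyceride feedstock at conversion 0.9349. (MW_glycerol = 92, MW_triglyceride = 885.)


glycerol = oil * conv * (92/885)
= 399.22 * 0.9349 * 92 / 885
= 38.7991 g

38.7991 g


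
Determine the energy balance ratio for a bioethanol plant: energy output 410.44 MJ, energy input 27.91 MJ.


EROI = E_out / E_in
= 410.44 / 27.91
= 14.7058

14.7058


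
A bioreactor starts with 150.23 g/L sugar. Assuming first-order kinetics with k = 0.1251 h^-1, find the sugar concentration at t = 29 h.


S = S0 * exp(-k * t)
S = 150.23 * exp(-0.1251 * 29)
S = 3.9919 g/L

3.9919 g/L


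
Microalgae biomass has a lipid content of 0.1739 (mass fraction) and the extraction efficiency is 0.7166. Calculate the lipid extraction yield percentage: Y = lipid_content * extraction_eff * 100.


Y = lipid_content * extraction_eff * 100
= 0.1739 * 0.7166 * 100
= 12.4617%

12.4617%


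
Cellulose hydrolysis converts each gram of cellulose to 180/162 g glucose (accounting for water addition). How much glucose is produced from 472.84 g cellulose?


glucose = cellulose * 180/162
= 472.84 * 180/162
= 525.3778 g

525.3778 g


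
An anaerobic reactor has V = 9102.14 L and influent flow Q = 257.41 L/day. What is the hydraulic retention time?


HRT = V / Q
= 9102.14 / 257.41
= 35.3605 days

35.3605 days


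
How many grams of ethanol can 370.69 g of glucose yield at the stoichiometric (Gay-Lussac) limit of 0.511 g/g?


Theoretical ethanol yield: m_EtOH = 0.511 * m_glucose
m_EtOH = 0.511 * 370.69 = 189.4226 g

189.4226 g


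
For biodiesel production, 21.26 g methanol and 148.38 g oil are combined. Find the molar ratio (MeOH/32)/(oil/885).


Molar ratio = n_MeOH / n_oil = (MeOH/32) / (oil/885) = (MeOH * 885) / (32 * oil)
= (21.26 * 885) / (32 * 148.38)
= 3.9626

3.9626


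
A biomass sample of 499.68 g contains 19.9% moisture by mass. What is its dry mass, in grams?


Wd = Ww * (1 - MC/100)
= 499.68 * (1 - 19.9/100)
= 400.2437 g

400.2437 g


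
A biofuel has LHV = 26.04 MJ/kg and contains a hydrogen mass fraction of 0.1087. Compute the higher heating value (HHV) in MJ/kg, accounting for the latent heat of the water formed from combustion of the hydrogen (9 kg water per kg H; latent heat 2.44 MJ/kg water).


HHV = LHV + H_frac * 9 * 2.44
= 26.04 + 0.1087 * 9 * 2.44
= 28.4271 MJ/kg

28.4271 MJ/kg


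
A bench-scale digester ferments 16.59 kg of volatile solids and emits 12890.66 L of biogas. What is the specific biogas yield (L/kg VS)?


Y = V / VS
= 12890.66 / 16.59
= 777.0139 L/kg VS

777.0139 L/kg VS


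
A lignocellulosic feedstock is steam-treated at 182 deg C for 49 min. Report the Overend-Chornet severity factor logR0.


logR0 = log10(t * exp((T - 100) / 14.75))
= log10(49 * exp((182 - 100) / 14.75))
= 4.1046

4.1046


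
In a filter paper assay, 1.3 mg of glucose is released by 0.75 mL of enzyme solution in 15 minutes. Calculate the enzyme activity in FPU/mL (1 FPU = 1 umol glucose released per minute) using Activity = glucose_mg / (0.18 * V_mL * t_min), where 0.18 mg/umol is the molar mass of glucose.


Activity = glucose_mg / (0.18 mg/umol * V_mL * t_min)
= 1.3 / (0.18 * 0.75 * 15)
= 0.6420 FPU/mL

0.6420 FPU/mL


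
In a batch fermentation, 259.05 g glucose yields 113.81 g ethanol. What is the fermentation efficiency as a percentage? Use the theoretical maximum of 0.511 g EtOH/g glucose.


Fermentation efficiency = (actual / (0.511 * glucose)) * 100
= (113.81 / (0.511 * 259.05)) * 100
= 85.9757%

85.9757%


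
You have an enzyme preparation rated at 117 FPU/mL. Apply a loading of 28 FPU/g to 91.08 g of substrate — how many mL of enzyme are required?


V = dosage * m_sub / activity
V = 28 * 91.08 / 117
V = 21.7969 mL

21.7969 mL


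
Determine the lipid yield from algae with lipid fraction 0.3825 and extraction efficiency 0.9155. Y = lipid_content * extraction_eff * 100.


Y = lipid_content * extraction_eff * 100
= 0.3825 * 0.9155 * 100
= 35.0179%

35.0179%


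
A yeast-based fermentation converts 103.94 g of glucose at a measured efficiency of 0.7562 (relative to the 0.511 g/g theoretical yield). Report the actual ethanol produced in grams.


Actual ethanol: m = 0.511 * 103.94 * 0.7562
m = 40.1643 g

40.1643 g


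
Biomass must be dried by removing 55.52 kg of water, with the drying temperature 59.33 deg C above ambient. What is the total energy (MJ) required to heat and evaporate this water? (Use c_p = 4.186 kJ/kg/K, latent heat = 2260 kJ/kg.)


E = m_water * (4.186 * dT + 2260) / 1000
= 55.52 * (4.186 * 59.33 + 2260) / 1000
= 139.2639 MJ

139.2639 MJ


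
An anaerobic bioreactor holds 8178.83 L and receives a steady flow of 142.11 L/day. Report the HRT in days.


HRT = V / Q
= 8178.83 / 142.11
= 57.5528 days

57.5528 days


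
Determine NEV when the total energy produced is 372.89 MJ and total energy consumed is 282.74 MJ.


NEV = E_out - E_in
= 372.89 - 282.74
= 90.1500 MJ

90.1500 MJ


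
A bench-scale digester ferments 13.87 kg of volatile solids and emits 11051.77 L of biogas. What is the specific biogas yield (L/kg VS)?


Y = V / VS
= 11051.77 / 13.87
= 796.8111 L/kg VS

796.8111 L/kg VS


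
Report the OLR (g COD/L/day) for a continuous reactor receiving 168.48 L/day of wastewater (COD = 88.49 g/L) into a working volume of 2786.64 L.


OLR = Q * S / V
= 168.48 * 88.49 / 2786.64
= 5.3501 g/L/day

5.3501 g/L/day


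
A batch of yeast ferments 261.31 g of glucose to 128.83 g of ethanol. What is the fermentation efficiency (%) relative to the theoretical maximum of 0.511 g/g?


Fermentation efficiency = (actual / (0.511 * glucose)) * 100
= (128.83 / (0.511 * 261.31)) * 100
= 96.4806%

96.4806%


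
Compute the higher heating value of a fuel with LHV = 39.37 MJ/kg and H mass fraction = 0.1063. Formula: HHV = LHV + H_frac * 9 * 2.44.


HHV = LHV + H_frac * 9 * 2.44
= 39.37 + 0.1063 * 9 * 2.44
= 41.7043 MJ/kg

41.7043 MJ/kg


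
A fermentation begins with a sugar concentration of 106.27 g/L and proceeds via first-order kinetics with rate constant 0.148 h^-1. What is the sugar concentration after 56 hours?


S = S0 * exp(-k * t)
S = 106.27 * exp(-0.148 * 56)
S = 0.0267 g/L

0.0267 g/L


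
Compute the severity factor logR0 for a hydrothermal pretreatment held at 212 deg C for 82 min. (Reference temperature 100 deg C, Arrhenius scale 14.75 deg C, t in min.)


logR0 = log10(t * exp((T - 100) / 14.75))
= log10(82 * exp((212 - 100) / 14.75))
= 5.2115

5.2115


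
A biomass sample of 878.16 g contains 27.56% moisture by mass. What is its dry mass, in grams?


Wd = Ww * (1 - MC/100)
= 878.16 * (1 - 27.56/100)
= 636.1391 g

636.1391 g


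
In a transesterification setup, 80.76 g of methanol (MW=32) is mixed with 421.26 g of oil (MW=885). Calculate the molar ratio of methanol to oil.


Molar ratio = n_MeOH / n_oil = (MeOH/32) / (oil/885) = (MeOH * 885) / (32 * oil)
= (80.76 * 885) / (32 * 421.26)
= 5.3020

5.3020


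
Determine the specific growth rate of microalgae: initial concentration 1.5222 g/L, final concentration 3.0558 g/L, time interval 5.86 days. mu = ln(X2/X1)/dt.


mu = ln(X2/X1) / dt
= ln(3.0558/1.5222) / 5.86
= 0.1189 per day

0.1189 per day


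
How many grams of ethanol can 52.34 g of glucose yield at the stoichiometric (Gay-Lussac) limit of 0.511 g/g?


Theoretical ethanol yield: m_EtOH = 0.511 * m_glucose
m_EtOH = 0.511 * 52.34 = 26.7457 g

26.7457 g


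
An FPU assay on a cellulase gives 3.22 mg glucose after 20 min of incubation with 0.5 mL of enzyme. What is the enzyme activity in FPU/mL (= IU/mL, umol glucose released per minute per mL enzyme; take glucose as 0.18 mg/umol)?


Activity = glucose_mg / (0.18 mg/umol * V_mL * t_min)
= 3.22 / (0.18 * 0.5 * 20)
= 1.7889 FPU/mL

1.7889 FPU/mL


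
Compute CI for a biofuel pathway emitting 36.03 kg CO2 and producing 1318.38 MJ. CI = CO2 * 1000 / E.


CI = CO2 * 1000 / E
= 36.03 * 1000 / 1318.38
= 27.3290 g CO2/MJ

27.3290 g CO2/MJ


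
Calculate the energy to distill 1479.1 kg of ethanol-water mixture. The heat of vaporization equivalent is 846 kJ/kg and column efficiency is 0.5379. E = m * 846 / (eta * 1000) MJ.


E = m * 846 / (eta * 1000)
= 1479.1 * 846 / (0.5379 * 1000)
= 2326.3034 MJ

2326.3034 MJ


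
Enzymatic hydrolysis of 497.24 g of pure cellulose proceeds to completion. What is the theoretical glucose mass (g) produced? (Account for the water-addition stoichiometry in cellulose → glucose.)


glucose = cellulose * 180/162
= 497.24 * 180/162
= 552.4889 g

552.4889 g


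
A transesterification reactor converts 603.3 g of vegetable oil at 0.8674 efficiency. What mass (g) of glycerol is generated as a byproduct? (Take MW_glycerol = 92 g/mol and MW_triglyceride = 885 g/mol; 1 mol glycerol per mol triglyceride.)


glycerol = oil * conv * (92/885)
= 603.3 * 0.8674 * 92 / 885
= 54.3998 g

54.3998 g


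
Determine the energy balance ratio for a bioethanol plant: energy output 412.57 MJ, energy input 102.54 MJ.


EROI = E_out / E_in
= 412.57 / 102.54
= 4.0235

4.0235


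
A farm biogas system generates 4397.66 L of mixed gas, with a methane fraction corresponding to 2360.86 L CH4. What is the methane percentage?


CH4% = V_CH4 / V_total * 100
= 2360.86 / 4397.66 * 100
= 53.6845%

53.6845%


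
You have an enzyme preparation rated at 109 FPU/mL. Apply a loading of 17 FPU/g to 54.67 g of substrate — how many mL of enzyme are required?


V = dosage * m_sub / activity
V = 17 * 54.67 / 109
V = 8.5265 mL

8.5265 mL


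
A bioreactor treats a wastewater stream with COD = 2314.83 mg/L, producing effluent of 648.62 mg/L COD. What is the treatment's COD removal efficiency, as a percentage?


eta = (COD_in - COD_out) / COD_in * 100
= (2314.83 - 648.62) / 2314.83 * 100
= 71.9798%

71.9798%


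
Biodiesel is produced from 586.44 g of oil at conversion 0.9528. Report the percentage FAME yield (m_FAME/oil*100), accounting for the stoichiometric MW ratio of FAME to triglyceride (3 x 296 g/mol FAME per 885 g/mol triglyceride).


m_FAME = oil * conv * (3 * 296 / 885) = oil * conv * (888/885)
= 586.44 * 0.9528 * 888 / 885
= 560.6541 g
Y = m_FAME / oil * 100 = conv * (888/885) * 100
= 0.9528 * 888 / 885 * 100
= 95.60%

95.60%


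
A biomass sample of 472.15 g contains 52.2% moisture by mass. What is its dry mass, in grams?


Wd = Ww * (1 - MC/100)
= 472.15 * (1 - 52.2/100)
= 225.6877 g

225.6877 g


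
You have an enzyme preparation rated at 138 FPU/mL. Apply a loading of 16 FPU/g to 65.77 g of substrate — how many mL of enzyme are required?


V = dosage * m_sub / activity
V = 16 * 65.77 / 138
V = 7.6255 mL

7.6255 mL


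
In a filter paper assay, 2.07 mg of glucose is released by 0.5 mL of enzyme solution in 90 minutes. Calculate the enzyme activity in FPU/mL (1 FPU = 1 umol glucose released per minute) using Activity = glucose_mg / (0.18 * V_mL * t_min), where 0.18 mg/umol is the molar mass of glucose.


Activity = glucose_mg / (0.18 mg/umol * V_mL * t_min)
= 2.07 / (0.18 * 0.5 * 90)
= 0.2556 FPU/mL

0.2556 FPU/mL


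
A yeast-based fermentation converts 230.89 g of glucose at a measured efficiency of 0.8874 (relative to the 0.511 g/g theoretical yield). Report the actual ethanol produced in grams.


Actual ethanol: m = 0.511 * 230.89 * 0.8874
m = 104.6997 g

104.6997 g


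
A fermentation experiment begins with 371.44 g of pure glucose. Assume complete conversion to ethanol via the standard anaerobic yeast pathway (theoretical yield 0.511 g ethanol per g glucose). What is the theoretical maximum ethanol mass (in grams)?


Theoretical ethanol yield: m_EtOH = 0.511 * m_glucose
m_EtOH = 0.511 * 371.44 = 189.8058 g

189.8058 g


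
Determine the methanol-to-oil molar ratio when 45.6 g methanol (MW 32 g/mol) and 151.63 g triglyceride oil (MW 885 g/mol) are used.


Molar ratio = n_MeOH / n_oil = (MeOH/32) / (oil/885) = (MeOH * 885) / (32 * oil)
= (45.6 * 885) / (32 * 151.63)
= 8.3171

8.3171


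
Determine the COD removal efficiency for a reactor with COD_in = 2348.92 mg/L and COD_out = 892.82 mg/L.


eta = (COD_in - COD_out) / COD_in * 100
= (2348.92 - 892.82) / 2348.92 * 100
= 61.9902%

61.9902%


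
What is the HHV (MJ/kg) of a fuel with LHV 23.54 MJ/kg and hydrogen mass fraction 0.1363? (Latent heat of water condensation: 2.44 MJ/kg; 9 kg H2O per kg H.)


HHV = LHV + H_frac * 9 * 2.44
= 23.54 + 0.1363 * 9 * 2.44
= 26.5331 MJ/kg

26.5331 MJ/kg


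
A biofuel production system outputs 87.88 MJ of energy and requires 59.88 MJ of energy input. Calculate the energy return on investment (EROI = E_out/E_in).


EROI = E_out / E_in
= 87.88 / 59.88
= 1.4676

1.4676


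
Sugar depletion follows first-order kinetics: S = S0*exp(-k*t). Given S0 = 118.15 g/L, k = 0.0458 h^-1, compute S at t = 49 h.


S = S0 * exp(-k * t)
S = 118.15 * exp(-0.0458 * 49)
S = 12.5254 g/L

12.5254 g/L


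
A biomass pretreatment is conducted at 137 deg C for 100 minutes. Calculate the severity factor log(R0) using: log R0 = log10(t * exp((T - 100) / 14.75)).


logR0 = log10(t * exp((T - 100) / 14.75))
= log10(100 * exp((137 - 100) / 14.75))
= 3.0894

3.0894


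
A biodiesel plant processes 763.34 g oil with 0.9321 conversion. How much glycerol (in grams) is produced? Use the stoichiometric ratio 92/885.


glycerol = oil * conv * (92/885)
= 763.34 * 0.9321 * 92 / 885
= 73.9648 g

73.9648 g


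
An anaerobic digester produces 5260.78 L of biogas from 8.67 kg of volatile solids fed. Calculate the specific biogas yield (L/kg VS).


Y = V / VS
= 5260.78 / 8.67
= 606.7797 L/kg VS

606.7797 L/kg VS


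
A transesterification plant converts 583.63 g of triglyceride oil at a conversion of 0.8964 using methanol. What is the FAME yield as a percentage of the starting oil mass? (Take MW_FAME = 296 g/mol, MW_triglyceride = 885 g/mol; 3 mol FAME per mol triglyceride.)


m_FAME = oil * conv * (3 * 296 / 885) = oil * conv * (888/885)
= 583.63 * 0.8964 * 888 / 885
= 524.9394 g
Y = m_FAME / oil * 100 = conv * (888/885) * 100
= 0.8964 * 888 / 885 * 100
= 89.94%

89.94%


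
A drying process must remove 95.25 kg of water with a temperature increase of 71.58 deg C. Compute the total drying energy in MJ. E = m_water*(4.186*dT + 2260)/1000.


E = m_water * (4.186 * dT + 2260) / 1000
= 95.25 * (4.186 * 71.58 + 2260) / 1000
= 243.8051 MJ

243.8051 MJ


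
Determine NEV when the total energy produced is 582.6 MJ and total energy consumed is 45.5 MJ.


NEV = E_out - E_in
= 582.6 - 45.5
= 537.1000 MJ

537.1000 MJ


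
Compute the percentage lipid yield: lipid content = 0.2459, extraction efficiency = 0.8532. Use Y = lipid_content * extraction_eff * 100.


Y = lipid_content * extraction_eff * 100
= 0.2459 * 0.8532 * 100
= 20.9802%

20.9802%


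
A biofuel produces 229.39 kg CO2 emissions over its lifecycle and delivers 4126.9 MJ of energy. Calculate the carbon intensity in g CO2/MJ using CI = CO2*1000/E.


CI = CO2 * 1000 / E
= 229.39 * 1000 / 4126.9
= 55.5841 g CO2/MJ

55.5841 g CO2/MJ


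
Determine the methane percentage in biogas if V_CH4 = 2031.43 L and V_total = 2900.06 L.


CH4% = V_CH4 / V_total * 100
= 2031.43 / 2900.06 * 100
= 70.0479%

70.0479%


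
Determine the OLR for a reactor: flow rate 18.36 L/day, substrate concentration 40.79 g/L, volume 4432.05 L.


OLR = Q * S / V
= 18.36 * 40.79 / 4432.05
= 0.1690 g/L/day

0.1690 g/L/day


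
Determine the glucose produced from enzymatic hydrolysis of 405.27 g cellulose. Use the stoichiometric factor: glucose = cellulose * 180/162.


glucose = cellulose * 180/162
= 405.27 * 180/162
= 450.3000 g

450.3000 g


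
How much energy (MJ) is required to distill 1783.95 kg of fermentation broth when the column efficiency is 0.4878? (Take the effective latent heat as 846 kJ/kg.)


E = m * 846 / (eta * 1000)
= 1783.95 * 846 / (0.4878 * 1000)
= 3093.9354 MJ

3093.9354 MJ


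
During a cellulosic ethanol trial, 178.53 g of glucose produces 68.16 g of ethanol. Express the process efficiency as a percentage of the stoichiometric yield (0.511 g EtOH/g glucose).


Fermentation efficiency = (actual / (0.511 * glucose)) * 100
= (68.16 / (0.511 * 178.53)) * 100
= 74.7132%

74.7132%


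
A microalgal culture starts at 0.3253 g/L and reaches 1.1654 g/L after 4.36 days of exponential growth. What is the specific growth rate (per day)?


mu = ln(X2/X1) / dt
= ln(1.1654/0.3253) / 4.36
= 0.2927 per day

0.2927 per day


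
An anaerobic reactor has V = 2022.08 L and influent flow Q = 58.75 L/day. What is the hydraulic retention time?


HRT = V / Q
= 2022.08 / 58.75
= 34.4184 days

34.4184 days


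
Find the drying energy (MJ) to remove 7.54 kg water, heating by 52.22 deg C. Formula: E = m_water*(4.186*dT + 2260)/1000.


E = m_water * (4.186 * dT + 2260) / 1000
= 7.54 * (4.186 * 52.22 + 2260) / 1000
= 18.6886 MJ

18.6886 MJ


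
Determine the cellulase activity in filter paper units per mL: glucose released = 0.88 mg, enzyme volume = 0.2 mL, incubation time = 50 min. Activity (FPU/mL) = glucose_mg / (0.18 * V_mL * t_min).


Activity = glucose_mg / (0.18 mg/umol * V_mL * t_min)
= 0.88 / (0.18 * 0.2 * 50)
= 0.4889 FPU/mL

0.4889 FPU/mL


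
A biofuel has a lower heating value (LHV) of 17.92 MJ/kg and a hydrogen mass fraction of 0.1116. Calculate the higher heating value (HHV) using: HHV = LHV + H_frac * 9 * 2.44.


HHV = LHV + H_frac * 9 * 2.44
= 17.92 + 0.1116 * 9 * 2.44
= 20.3707 MJ/kg

20.3707 MJ/kg


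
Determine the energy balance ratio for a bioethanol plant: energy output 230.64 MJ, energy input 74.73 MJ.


EROI = E_out / E_in
= 230.64 / 74.73
= 3.0863

3.0863


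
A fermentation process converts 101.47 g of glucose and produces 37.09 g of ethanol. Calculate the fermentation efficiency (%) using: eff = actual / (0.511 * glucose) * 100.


Fermentation efficiency = (actual / (0.511 * glucose)) * 100
= (37.09 / (0.511 * 101.47)) * 100
= 71.5317%

71.5317%


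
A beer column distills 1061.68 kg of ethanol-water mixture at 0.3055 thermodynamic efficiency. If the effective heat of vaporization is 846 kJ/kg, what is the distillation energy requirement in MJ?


E = m * 846 / (eta * 1000)
= 1061.68 * 846 / (0.3055 * 1000)
= 2940.0369 MJ

2940.0369 MJ


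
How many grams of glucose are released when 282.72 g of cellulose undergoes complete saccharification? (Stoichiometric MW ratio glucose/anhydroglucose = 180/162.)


glucose = cellulose * 180/162
= 282.72 * 180/162
= 314.1333 g

314.1333 g


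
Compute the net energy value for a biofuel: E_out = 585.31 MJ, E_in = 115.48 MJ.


NEV = E_out - E_in
= 585.31 - 115.48
= 469.8300 MJ

469.8300 MJ


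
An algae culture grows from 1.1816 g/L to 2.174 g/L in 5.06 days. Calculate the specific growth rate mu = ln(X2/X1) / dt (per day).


mu = ln(X2/X1) / dt
= ln(2.174/1.1816) / 5.06
= 0.1205 per day

0.1205 per day


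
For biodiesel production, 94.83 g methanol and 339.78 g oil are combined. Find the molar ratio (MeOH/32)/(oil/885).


Molar ratio = n_MeOH / n_oil = (MeOH/32) / (oil/885) = (MeOH * 885) / (32 * oil)
= (94.83 * 885) / (32 * 339.78)
= 7.7186

7.7186


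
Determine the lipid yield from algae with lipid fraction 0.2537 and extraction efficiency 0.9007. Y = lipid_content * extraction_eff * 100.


Y = lipid_content * extraction_eff * 100
= 0.2537 * 0.9007 * 100
= 22.8508%

22.8508%


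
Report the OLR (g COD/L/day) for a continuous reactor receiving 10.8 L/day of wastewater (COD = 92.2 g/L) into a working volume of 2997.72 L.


OLR = Q * S / V
= 10.8 * 92.2 / 2997.72
= 0.3322 g/L/day

0.3322 g/L/day


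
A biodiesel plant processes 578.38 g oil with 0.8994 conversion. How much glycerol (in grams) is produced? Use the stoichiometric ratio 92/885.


glycerol = oil * conv * (92/885)
= 578.38 * 0.8994 * 92 / 885
= 54.0768 g

54.0768 g


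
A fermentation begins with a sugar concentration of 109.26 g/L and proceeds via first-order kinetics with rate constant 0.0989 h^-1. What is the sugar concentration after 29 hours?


S = S0 * exp(-k * t)
S = 109.26 * exp(-0.0989 * 29)
S = 6.2067 g/L

6.2067 g/L


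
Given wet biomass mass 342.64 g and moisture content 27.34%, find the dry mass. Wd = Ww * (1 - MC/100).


Wd = Ww * (1 - MC/100)
= 342.64 * (1 - 27.34/100)
= 248.9622 g

248.9622 g
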